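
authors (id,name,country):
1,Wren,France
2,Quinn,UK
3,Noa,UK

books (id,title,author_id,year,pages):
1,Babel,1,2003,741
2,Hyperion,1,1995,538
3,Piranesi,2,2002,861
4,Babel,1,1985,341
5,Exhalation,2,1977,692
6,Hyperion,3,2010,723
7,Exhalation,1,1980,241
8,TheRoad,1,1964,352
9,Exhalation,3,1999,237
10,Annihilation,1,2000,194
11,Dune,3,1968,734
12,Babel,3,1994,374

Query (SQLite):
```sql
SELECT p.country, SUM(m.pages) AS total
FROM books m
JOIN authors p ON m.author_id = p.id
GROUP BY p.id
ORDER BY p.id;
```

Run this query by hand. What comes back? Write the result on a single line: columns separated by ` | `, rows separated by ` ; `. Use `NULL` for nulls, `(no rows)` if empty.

France | 2407 ; UK | 1553 ; UK | 2068

Join each books row to its authors via author_id.
Group joined rows by authors.id; compute SUM(m.pages) per group.
  1: ids {1, 2, 4, 7, 8, 10} → SUM(m.pages)=2407
  2: ids {3, 5} → SUM(m.pages)=1553
  3: ids {6, 9, 11, 12} → SUM(m.pages)=2068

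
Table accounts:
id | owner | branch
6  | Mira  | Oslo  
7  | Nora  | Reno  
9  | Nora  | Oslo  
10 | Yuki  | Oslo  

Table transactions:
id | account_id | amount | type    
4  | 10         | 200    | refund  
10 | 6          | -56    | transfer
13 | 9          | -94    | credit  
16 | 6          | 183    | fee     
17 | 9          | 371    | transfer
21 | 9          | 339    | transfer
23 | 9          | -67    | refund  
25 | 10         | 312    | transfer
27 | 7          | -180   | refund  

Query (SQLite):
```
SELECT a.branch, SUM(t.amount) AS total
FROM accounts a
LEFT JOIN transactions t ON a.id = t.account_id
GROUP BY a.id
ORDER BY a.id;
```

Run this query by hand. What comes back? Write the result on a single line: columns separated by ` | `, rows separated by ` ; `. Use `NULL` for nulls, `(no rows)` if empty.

Oslo | 127 ; Reno | -180 ; Oslo | 549 ; Oslo | 512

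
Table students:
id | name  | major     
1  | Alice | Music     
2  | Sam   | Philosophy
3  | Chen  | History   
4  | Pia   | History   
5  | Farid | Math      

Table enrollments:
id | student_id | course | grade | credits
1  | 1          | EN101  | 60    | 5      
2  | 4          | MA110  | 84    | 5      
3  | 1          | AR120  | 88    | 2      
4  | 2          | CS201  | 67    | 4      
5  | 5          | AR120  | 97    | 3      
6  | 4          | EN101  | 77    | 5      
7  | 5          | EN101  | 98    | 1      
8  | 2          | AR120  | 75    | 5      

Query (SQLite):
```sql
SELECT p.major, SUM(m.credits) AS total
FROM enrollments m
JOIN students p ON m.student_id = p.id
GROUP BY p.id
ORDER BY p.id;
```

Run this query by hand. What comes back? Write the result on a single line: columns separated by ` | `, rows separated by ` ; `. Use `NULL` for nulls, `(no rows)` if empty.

Join each enrollments row to its students via student_id.
Group joined rows by students.id; compute SUM(m.credits) per group.
  1: ids {1, 3} → SUM(m.credits)=7
  2: ids {4, 8} → SUM(m.credits)=9
  4: ids {2, 6} → SUM(m.credits)=10
  5: ids {5, 7} → SUM(m.credits)=4

Music | 7 ; Philosophy | 9 ; History | 10 ; Math | 4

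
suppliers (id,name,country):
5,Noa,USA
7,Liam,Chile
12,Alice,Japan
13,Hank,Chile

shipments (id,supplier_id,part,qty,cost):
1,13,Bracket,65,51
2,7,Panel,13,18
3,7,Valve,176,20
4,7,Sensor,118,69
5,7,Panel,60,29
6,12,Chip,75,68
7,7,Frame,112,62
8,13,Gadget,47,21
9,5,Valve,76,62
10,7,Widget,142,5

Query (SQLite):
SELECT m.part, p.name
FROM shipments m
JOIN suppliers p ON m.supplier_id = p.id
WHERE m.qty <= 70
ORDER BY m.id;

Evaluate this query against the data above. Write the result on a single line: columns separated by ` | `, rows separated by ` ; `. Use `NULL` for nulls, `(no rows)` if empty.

Each shipments row matches the suppliers row where supplier_id = suppliers.id.
Then keep rows with m.qty <= 70.

Bracket | Hank ; Panel | Liam ; Panel | Liam ; Gadget | Hank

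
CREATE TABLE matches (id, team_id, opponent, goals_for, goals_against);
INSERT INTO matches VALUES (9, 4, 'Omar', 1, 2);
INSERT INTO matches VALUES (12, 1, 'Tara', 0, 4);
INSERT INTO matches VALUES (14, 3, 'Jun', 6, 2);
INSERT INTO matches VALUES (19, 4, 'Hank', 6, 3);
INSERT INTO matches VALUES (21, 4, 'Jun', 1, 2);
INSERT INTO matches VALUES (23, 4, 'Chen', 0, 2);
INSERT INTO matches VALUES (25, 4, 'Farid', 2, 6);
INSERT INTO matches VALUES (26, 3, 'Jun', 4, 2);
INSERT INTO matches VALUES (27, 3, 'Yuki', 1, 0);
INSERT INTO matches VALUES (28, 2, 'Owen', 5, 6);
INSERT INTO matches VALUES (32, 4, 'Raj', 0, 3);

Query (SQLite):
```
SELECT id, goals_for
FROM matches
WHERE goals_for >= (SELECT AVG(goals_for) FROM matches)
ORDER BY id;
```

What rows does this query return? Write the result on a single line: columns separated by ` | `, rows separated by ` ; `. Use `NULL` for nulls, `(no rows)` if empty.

14 | 6 ; 19 | 6 ; 26 | 4 ; 28 | 5

Scalar subquery: AVG(goals_for) over all matches rows = 2.363636 (≈; comparison uses full precision).
Keep rows where goals_for >= that value.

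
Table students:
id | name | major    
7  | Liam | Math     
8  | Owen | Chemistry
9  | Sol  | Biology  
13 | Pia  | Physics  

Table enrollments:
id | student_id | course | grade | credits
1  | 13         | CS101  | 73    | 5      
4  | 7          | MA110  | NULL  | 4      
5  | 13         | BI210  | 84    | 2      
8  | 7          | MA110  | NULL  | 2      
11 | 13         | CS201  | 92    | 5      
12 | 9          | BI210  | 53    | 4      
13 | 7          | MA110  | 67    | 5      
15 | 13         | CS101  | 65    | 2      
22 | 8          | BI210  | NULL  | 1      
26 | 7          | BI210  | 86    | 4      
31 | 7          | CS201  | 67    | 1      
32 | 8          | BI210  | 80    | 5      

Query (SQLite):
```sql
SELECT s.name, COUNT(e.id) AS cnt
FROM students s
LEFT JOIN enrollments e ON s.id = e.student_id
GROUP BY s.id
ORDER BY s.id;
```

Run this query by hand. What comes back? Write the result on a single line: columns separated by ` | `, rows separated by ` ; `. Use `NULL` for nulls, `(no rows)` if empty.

Liam | 5 ; Owen | 2 ; Sol | 1 ; Pia | 4

LEFT JOIN keeps every students row; unmatched ones get NULL for enrollments columns.
Group by students.id and compute COUNT(e.id). COUNT(col) of an all-NULL group is 0.
  7: ids {4, 8, 13, 26, 31} → COUNT(e.id)=5
  8: ids {22, 32} → COUNT(e.id)=2
  9: ids {12} → COUNT(e.id)=1
  13: ids {1, 5, 11, 15} → COUNT(e.id)=4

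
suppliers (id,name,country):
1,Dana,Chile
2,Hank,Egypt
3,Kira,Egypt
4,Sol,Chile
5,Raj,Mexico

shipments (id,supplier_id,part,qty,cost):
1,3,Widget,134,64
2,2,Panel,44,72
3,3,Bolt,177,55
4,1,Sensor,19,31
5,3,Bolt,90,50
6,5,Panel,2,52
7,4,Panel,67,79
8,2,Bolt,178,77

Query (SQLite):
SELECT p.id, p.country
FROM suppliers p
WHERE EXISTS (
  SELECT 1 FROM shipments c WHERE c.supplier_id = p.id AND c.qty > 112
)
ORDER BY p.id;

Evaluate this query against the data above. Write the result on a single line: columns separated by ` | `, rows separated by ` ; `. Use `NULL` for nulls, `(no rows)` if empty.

For each suppliers row, check whether any shipments with matching supplier_id has qty > 112.
Keep rows where that is true.

2 | Egypt ; 3 | Egypt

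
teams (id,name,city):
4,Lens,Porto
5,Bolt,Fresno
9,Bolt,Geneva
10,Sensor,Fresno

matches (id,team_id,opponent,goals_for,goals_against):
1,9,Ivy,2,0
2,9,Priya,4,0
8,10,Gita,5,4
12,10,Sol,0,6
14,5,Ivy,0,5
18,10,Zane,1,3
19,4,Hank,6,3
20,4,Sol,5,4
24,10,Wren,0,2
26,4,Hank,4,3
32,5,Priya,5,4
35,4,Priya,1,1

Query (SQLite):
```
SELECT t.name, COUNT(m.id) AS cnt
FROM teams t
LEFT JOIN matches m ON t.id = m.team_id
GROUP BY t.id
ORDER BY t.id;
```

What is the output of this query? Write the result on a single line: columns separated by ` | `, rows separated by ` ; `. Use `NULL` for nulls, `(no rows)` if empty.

LEFT JOIN keeps every teams row; unmatched ones get NULL for matches columns.
Group by teams.id and compute COUNT(m.id). COUNT(col) of an all-NULL group is 0.
  4: ids {19, 20, 26, 35} → COUNT(m.id)=4
  5: ids {14, 32} → COUNT(m.id)=2
  9: ids {1, 2} → COUNT(m.id)=2
  10: ids {8, 12, 18, 24} → COUNT(m.id)=4

Lens | 4 ; Bolt | 2 ; Bolt | 2 ; Sensor | 4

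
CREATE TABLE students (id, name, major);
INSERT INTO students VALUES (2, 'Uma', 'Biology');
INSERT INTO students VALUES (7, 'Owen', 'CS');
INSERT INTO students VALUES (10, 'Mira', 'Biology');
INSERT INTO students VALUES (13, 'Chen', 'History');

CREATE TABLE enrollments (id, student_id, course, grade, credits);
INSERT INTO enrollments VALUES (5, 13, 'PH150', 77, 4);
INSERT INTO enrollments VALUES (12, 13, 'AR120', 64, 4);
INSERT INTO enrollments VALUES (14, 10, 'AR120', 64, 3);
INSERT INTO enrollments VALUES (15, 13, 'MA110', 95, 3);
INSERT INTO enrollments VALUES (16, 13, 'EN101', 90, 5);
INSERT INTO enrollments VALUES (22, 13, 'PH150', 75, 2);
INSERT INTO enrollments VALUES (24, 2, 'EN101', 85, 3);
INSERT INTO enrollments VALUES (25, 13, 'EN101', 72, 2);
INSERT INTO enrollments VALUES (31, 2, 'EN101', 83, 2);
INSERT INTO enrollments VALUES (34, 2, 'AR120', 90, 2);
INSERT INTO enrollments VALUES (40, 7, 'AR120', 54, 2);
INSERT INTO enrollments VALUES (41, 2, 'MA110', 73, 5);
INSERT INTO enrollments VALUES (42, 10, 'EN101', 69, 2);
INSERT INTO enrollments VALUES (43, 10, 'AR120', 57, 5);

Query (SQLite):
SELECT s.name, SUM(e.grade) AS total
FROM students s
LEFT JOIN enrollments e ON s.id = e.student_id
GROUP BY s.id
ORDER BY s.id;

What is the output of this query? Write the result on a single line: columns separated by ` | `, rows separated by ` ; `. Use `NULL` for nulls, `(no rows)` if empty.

LEFT JOIN keeps every students row; unmatched ones get NULL for enrollments columns.
Group by students.id and compute SUM(e.grade). SUM over an all-NULL group is NULL.
  2: ids {24, 31, 34, 41} → SUM(e.grade)=331
  7: ids {40} → SUM(e.grade)=54
  10: ids {14, 42, 43} → SUM(e.grade)=190
  13: ids {5, 12, 15, 16, 22, 25} → SUM(e.grade)=473

Uma | 331 ; Owen | 54 ; Mira | 190 ; Chen | 473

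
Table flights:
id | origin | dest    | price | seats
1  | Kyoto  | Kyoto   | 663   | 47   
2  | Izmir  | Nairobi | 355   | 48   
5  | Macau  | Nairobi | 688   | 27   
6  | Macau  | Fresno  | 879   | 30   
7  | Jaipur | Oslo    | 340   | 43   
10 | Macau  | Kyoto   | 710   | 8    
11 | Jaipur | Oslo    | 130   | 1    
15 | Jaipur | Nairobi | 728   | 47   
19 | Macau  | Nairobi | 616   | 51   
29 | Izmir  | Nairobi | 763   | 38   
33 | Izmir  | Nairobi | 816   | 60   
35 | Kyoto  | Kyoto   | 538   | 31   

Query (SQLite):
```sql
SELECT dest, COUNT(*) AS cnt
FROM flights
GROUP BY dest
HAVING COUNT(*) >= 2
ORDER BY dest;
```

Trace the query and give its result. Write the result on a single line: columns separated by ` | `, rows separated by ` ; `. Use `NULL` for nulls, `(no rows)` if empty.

Kyoto | 3 ; Nairobi | 6 ; Oslo | 2

Partition flights by dest; compute COUNT(*) within each group.
HAVING: keep groups with count ≥ 2.
  Fresno: ids {6} → COUNT(*)=1
  Kyoto: ids {1, 10, 35} → COUNT(*)=3
  Nairobi: ids {2, 5, 15, 19, 29, 33} → COUNT(*)=6
  Oslo: ids {7, 11} → COUNT(*)=2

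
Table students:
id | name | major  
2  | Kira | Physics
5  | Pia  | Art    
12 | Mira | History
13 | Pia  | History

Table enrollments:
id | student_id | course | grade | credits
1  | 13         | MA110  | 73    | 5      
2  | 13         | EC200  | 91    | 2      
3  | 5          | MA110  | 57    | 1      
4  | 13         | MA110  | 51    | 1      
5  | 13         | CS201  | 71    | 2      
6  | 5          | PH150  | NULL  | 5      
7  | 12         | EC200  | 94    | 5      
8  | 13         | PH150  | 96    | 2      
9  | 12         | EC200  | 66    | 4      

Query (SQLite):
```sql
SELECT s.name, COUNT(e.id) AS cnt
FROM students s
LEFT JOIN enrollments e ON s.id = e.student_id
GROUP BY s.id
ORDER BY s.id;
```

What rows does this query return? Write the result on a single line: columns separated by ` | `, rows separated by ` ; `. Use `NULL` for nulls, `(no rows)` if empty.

Kira | 0 ; Pia | 2 ; Mira | 2 ; Pia | 5

LEFT JOIN keeps every students row; unmatched ones get NULL for enrollments columns.
Group by students.id and compute COUNT(e.id). COUNT(col) of an all-NULL group is 0.
  2: ids {—} → COUNT(e.id)=0
  5: ids {3, 6} → COUNT(e.id)=2
  12: ids {7, 9} → COUNT(e.id)=2
  13: ids {1, 2, 4, 5, 8} → COUNT(e.id)=5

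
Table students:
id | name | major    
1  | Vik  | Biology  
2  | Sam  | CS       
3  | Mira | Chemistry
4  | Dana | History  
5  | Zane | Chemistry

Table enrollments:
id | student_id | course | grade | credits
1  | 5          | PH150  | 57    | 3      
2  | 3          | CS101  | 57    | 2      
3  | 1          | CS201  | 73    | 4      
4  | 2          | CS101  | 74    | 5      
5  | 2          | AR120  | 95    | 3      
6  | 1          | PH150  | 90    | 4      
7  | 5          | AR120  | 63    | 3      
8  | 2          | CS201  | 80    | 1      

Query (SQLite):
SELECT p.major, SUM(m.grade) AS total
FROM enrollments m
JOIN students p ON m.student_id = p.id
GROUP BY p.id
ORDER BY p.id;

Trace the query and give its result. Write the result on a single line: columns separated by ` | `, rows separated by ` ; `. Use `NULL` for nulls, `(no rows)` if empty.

Join each enrollments row to its students via student_id.
Group joined rows by students.id; compute SUM(m.grade) per group.
  1: ids {3, 6} → SUM(m.grade)=163
  2: ids {4, 5, 8} → SUM(m.grade)=249
  3: ids {2} → SUM(m.grade)=57
  5: ids {1, 7} → SUM(m.grade)=120

Biology | 163 ; CS | 249 ; Chemistry | 57 ; Chemistry | 120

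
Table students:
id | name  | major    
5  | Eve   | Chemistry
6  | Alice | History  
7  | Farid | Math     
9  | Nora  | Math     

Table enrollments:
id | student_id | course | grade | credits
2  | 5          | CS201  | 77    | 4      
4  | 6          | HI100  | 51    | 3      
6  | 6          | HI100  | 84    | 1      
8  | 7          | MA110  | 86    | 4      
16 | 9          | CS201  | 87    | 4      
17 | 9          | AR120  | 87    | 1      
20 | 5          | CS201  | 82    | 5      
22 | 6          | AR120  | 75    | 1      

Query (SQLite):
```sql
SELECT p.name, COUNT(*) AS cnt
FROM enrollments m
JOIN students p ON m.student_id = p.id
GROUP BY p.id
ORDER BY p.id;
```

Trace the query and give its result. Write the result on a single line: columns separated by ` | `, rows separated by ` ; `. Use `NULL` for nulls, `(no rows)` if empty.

Join each enrollments row to its students via student_id.
Group joined rows by students.id; compute COUNT(*) per group.
  5: ids {2, 20} → COUNT(*)=2
  6: ids {4, 6, 22} → COUNT(*)=3
  7: ids {8} → COUNT(*)=1
  9: ids {16, 17} → COUNT(*)=2

Eve | 2 ; Alice | 3 ; Farid | 1 ; Nora | 2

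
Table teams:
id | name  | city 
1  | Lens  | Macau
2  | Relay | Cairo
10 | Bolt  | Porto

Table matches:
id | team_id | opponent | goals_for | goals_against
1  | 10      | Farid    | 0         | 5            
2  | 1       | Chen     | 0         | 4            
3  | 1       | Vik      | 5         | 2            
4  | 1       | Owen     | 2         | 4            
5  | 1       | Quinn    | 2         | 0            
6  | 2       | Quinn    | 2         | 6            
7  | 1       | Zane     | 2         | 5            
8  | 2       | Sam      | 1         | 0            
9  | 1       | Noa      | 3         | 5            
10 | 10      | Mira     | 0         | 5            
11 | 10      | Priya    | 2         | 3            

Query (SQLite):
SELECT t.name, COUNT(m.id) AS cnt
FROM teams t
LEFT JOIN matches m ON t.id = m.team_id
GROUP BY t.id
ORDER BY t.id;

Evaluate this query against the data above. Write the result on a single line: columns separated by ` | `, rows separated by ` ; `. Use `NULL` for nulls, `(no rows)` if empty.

LEFT JOIN keeps every teams row; unmatched ones get NULL for matches columns.
Group by teams.id and compute COUNT(m.id). COUNT(col) of an all-NULL group is 0.
  1: ids {2, 3, 4, 5, 7, 9} → COUNT(m.id)=6
  2: ids {6, 8} → COUNT(m.id)=2
  10: ids {1, 10, 11} → COUNT(m.id)=3

Lens | 6 ; Relay | 2 ; Bolt | 3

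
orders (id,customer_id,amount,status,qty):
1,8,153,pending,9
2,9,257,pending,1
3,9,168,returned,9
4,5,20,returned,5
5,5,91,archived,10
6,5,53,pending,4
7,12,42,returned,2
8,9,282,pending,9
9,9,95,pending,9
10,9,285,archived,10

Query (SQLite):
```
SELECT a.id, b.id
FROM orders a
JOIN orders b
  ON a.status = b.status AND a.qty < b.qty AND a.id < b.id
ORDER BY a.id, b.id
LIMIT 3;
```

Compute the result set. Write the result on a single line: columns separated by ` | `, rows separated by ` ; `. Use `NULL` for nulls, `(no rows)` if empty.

Pairs (a,b) with same status, a.qty < b.qty, a.id < b.id.
status groups: archived:{5,10} pending:{1,2,6,8,9} returned:{3,4,7}
Ordered by (a.id, b.id); first 3.

2 | 6 ; 2 | 8 ; 2 | 9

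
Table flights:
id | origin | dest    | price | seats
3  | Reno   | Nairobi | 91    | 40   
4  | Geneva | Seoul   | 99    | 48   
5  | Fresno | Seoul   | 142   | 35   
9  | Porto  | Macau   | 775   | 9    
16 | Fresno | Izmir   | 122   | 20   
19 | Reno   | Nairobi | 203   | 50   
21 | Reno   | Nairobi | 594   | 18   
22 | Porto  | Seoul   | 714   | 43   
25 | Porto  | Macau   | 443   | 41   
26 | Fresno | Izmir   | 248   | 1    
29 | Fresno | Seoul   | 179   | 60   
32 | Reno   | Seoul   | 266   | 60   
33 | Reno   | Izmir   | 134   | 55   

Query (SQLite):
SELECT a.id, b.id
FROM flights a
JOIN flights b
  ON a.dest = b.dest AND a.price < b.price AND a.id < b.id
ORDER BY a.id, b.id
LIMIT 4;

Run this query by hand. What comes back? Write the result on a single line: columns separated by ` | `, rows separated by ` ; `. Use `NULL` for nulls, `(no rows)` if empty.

3 | 19 ; 3 | 21 ; 4 | 5 ; 4 | 22

Pairs (a,b) with same dest, a.price < b.price, a.id < b.id.
dest groups: Izmir:{16,26,33} Macau:{9,25} Nairobi:{3,19,21} Seoul:{4,5,22,29,32}
Ordered by (a.id, b.id); first 4.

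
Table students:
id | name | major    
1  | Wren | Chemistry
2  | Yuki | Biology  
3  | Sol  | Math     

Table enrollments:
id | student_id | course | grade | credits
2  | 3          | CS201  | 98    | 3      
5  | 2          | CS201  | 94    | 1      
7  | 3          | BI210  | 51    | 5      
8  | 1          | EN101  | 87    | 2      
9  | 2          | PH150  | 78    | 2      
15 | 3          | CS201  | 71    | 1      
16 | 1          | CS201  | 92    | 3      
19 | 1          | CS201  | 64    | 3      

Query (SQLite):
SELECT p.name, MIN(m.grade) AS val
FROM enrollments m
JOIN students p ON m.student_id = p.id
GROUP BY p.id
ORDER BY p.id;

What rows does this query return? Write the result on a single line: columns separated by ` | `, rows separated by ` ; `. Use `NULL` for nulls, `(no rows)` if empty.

Wren | 64 ; Yuki | 78 ; Sol | 51

Join each enrollments row to its students via student_id.
Group joined rows by students.id; compute MIN(m.grade) per group.
  1: ids {8, 16, 19} → MIN(m.grade)=64
  2: ids {5, 9} → MIN(m.grade)=78
  3: ids {2, 7, 15} → MIN(m.grade)=51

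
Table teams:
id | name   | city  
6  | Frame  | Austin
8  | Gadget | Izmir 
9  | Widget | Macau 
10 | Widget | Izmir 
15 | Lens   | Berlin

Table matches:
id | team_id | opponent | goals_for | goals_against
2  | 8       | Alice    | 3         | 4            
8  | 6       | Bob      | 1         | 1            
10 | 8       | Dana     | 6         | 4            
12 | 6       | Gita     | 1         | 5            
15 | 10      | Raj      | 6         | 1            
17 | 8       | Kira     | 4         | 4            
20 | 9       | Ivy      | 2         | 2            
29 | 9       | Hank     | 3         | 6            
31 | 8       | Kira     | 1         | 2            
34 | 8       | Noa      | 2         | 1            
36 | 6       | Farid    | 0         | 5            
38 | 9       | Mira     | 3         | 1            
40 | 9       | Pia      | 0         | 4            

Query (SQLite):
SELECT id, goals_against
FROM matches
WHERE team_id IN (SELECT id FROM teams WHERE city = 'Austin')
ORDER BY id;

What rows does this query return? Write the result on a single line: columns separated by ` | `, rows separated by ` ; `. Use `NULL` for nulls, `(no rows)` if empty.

Inner query: teams.id where city = 'Austin'.
Outer: keep matches rows whose team_id is in that set.
Inner query → {6}

8 | 1 ; 12 | 5 ; 36 | 5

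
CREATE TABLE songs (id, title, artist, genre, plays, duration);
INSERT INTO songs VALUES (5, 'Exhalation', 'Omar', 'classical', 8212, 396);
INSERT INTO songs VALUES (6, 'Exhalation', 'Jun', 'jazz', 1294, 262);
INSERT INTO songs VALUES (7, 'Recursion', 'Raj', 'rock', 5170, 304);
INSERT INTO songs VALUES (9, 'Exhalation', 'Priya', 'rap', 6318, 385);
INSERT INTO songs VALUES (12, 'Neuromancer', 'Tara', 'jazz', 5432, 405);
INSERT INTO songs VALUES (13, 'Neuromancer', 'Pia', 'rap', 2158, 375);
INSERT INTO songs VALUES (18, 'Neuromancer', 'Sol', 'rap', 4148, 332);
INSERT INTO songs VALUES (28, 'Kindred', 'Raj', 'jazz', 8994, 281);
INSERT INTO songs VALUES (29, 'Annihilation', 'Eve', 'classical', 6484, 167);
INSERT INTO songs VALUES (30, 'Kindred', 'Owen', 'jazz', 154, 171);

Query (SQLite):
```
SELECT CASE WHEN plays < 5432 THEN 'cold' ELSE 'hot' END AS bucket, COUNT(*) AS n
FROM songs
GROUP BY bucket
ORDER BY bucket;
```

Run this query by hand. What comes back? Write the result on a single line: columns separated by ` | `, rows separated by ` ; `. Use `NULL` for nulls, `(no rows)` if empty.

cold | 5 ; hot | 5

Bucket rows by plays < 5432 → 'cold' else 'hot'; count each bucket.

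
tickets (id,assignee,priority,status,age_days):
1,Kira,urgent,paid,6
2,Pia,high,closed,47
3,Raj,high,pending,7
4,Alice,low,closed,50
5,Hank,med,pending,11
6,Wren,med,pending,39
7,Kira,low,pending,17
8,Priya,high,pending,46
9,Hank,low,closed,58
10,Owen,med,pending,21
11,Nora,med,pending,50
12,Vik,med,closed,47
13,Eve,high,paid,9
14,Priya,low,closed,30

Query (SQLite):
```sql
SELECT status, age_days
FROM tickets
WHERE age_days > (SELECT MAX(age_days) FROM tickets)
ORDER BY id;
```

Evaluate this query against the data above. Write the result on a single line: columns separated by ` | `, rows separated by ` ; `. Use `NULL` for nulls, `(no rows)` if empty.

Scalar subquery: MAX(age_days) over all tickets rows = 58.
Keep rows where age_days > that value.

(no rows)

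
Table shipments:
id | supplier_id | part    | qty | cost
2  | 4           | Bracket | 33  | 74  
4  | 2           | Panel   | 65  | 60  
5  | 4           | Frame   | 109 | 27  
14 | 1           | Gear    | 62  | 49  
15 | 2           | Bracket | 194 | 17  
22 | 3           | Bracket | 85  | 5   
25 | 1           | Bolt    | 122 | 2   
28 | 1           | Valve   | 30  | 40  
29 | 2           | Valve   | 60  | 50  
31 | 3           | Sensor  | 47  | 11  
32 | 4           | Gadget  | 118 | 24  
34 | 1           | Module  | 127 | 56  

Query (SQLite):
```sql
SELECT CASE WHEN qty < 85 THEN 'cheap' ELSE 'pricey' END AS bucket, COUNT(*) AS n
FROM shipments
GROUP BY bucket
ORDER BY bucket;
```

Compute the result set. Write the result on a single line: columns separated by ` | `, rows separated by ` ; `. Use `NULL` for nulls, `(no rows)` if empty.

Bucket rows by qty < 85 → 'cheap' else 'pricey'; count each bucket.

cheap | 6 ; pricey | 6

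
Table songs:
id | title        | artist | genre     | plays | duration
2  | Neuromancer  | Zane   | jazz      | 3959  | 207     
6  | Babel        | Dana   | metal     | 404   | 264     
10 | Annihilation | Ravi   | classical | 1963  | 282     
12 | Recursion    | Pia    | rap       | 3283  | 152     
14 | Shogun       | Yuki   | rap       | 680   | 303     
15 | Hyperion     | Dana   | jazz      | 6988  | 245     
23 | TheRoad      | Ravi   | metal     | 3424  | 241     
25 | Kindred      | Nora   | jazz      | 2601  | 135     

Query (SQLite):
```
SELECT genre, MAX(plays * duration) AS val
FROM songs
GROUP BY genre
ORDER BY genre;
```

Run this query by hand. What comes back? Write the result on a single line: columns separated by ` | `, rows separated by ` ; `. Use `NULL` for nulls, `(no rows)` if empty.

classical | 553566 ; jazz | 1712060 ; metal | 825184 ; rap | 499016

For each row compute plays * duration.
Group by genre; take MAX of the expression per group.
  classical: ids {10} → MAX(plays * duration)=553566
  jazz: ids {2, 15, 25} → MAX(plays * duration)=1712060
  metal: ids {6, 23} → MAX(plays * duration)=825184
  rap: ids {12, 14} → MAX(plays * duration)=499016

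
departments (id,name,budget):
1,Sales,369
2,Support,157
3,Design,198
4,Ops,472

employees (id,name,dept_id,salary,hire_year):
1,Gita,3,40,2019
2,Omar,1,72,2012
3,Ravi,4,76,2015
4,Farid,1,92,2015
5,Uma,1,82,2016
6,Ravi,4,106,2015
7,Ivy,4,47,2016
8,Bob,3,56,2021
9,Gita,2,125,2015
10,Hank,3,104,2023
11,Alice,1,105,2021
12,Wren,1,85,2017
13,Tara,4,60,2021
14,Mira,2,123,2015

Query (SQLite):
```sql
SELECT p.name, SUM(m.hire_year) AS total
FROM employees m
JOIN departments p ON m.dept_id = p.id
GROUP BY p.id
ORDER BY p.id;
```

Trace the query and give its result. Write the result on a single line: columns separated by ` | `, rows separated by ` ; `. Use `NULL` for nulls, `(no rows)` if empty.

Sales | 10081 ; Support | 4030 ; Design | 6063 ; Ops | 8067

Join each employees row to its departments via dept_id.
Group joined rows by departments.id; compute SUM(m.hire_year) per group.
  1: ids {2, 4, 5, 11, 12} → SUM(m.hire_year)=10081
  2: ids {9, 14} → SUM(m.hire_year)=4030
  3: ids {1, 8, 10} → SUM(m.hire_year)=6063
  4: ids {3, 6, 7, 13} → SUM(m.hire_year)=8067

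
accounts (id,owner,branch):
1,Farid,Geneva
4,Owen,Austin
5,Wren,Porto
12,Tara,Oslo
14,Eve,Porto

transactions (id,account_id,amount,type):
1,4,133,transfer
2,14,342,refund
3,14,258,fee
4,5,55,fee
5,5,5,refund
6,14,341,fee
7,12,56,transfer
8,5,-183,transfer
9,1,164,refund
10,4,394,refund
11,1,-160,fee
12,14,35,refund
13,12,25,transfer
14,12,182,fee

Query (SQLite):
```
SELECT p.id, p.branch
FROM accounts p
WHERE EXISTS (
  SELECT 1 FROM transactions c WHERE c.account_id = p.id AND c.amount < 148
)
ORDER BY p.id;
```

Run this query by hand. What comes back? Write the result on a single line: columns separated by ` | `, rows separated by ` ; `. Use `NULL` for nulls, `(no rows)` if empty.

1 | Geneva ; 4 | Austin ; 5 | Porto ; 12 | Oslo ; 14 | Porto

For each accounts row, check whether any transactions with matching account_id has amount < 148.
Keep rows where that is true.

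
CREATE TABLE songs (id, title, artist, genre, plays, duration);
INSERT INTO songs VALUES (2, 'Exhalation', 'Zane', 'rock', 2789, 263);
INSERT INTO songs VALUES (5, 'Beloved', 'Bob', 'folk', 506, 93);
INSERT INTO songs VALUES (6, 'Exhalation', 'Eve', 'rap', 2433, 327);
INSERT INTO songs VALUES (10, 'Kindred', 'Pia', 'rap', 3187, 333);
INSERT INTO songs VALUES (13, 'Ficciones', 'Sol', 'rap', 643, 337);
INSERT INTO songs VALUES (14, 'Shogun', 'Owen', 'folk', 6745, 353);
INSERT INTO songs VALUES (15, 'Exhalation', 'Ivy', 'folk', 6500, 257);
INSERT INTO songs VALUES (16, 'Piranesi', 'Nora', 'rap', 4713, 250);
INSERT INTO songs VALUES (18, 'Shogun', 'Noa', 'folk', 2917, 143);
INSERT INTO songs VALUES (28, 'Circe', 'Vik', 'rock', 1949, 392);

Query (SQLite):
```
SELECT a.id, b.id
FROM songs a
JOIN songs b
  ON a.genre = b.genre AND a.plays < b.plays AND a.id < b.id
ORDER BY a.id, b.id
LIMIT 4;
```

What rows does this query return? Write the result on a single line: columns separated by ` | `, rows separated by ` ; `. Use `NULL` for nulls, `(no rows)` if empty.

5 | 14 ; 5 | 15 ; 5 | 18 ; 6 | 10

Pairs (a,b) with same genre, a.plays < b.plays, a.id < b.id.
genre groups: folk:{5,14,15,18} rap:{6,10,13,16} rock:{2,28}
Ordered by (a.id, b.id); first 4.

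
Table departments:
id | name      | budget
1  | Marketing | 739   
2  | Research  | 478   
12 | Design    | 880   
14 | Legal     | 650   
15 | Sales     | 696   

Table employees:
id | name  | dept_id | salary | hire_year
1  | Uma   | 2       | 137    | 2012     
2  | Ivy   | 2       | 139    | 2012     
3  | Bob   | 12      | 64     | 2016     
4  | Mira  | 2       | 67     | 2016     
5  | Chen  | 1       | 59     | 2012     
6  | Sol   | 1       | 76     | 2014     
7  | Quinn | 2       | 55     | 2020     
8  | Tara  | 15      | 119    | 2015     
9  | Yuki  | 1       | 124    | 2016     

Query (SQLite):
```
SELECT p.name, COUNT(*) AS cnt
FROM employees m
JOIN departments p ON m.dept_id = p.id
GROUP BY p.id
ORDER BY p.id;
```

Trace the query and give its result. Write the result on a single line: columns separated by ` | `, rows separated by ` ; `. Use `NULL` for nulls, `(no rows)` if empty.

Marketing | 3 ; Research | 4 ; Design | 1 ; Sales | 1

Join each employees row to its departments via dept_id.
Group joined rows by departments.id; compute COUNT(*) per group.
  1: ids {5, 6, 9} → COUNT(*)=3
  2: ids {1, 2, 4, 7} → COUNT(*)=4
  12: ids {3} → COUNT(*)=1
  15: ids {8} → COUNT(*)=1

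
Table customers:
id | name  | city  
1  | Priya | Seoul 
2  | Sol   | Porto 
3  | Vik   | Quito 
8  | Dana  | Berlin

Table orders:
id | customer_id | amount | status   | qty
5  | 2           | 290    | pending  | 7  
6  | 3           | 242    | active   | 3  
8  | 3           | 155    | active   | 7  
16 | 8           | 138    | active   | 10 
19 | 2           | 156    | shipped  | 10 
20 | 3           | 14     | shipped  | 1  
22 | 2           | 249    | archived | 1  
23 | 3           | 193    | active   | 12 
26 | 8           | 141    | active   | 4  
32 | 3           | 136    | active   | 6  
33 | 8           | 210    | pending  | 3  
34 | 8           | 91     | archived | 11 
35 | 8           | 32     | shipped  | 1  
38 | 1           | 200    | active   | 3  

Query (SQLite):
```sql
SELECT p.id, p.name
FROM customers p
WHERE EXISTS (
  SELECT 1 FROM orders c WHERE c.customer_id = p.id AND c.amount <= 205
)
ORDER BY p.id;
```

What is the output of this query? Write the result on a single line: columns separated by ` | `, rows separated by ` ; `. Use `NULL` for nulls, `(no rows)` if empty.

For each customers row, check whether any orders with matching customer_id has amount <= 205.
Keep rows where that is true.

1 | Priya ; 2 | Sol ; 3 | Vik ; 8 | Dana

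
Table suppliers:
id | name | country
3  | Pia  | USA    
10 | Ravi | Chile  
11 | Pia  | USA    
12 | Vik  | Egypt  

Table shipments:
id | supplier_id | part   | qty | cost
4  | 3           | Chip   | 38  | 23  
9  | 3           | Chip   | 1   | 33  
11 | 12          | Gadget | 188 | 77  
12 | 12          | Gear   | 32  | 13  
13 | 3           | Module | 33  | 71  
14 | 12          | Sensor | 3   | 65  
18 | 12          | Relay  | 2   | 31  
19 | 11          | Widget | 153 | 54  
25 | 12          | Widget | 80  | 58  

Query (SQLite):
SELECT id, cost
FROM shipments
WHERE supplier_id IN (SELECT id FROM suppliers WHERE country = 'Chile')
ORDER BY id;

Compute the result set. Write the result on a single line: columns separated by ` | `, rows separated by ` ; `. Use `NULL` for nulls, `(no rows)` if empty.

Inner query: suppliers.id where country = 'Chile'.
Outer: keep shipments rows whose supplier_id is in that set.
Inner query → {10}

(no rows)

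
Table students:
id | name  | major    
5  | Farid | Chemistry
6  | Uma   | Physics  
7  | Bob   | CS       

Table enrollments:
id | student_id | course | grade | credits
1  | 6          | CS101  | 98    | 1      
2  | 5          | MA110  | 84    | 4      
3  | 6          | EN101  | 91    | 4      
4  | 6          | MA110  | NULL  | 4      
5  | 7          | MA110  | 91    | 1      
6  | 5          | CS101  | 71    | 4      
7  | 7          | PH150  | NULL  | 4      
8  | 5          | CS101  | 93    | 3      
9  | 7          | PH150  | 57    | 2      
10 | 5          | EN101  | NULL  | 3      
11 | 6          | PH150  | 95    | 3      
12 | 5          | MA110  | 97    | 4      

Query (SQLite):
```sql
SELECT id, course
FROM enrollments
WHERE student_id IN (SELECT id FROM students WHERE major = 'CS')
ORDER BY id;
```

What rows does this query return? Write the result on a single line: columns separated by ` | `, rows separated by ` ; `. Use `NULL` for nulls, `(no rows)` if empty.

5 | MA110 ; 7 | PH150 ; 9 | PH150

Inner query: students.id where major = 'CS'.
Outer: keep enrollments rows whose student_id is in that set.
Inner query → {7}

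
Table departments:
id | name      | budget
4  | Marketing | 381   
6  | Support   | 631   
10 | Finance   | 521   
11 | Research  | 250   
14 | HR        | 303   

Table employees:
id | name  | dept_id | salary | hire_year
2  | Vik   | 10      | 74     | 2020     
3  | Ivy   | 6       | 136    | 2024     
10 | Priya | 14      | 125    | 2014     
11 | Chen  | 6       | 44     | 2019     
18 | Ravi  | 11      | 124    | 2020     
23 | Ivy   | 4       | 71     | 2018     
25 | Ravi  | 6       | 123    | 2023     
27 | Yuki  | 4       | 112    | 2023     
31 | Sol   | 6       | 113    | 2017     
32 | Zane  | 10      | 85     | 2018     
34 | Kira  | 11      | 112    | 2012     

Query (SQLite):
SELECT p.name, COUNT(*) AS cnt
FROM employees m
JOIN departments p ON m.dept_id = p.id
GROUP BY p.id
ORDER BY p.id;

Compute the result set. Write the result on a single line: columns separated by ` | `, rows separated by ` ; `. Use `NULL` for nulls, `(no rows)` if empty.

Marketing | 2 ; Support | 4 ; Finance | 2 ; Research | 2 ; HR | 1

Join each employees row to its departments via dept_id.
Group joined rows by departments.id; compute COUNT(*) per group.
  4: ids {23, 27} → COUNT(*)=2
  6: ids {3, 11, 25, 31} → COUNT(*)=4
  10: ids {2, 32} → COUNT(*)=2
  11: ids {18, 34} → COUNT(*)=2
  14: ids {10} → COUNT(*)=1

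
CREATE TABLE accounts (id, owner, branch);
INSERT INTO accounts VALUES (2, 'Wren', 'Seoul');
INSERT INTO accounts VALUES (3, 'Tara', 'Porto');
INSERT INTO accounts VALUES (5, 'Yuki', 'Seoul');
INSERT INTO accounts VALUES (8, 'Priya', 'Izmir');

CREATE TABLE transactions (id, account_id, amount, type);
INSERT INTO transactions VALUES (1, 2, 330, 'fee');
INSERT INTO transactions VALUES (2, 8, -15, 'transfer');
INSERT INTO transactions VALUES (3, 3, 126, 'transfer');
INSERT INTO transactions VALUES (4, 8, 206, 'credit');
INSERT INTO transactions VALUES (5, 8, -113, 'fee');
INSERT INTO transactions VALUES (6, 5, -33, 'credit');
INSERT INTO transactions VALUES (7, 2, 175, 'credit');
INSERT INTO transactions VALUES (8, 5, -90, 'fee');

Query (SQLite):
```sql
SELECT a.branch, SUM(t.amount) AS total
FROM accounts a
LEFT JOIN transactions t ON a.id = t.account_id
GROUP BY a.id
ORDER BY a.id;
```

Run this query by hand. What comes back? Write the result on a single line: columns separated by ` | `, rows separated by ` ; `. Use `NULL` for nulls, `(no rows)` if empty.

LEFT JOIN keeps every accounts row; unmatched ones get NULL for transactions columns.
Group by accounts.id and compute SUM(t.amount). SUM over an all-NULL group is NULL.
  2: ids {1, 7} → SUM(t.amount)=505
  3: ids {3} → SUM(t.amount)=126
  5: ids {6, 8} → SUM(t.amount)=-123
  8: ids {2, 4, 5} → SUM(t.amount)=78

Seoul | 505 ; Porto | 126 ; Seoul | -123 ; Izmir | 78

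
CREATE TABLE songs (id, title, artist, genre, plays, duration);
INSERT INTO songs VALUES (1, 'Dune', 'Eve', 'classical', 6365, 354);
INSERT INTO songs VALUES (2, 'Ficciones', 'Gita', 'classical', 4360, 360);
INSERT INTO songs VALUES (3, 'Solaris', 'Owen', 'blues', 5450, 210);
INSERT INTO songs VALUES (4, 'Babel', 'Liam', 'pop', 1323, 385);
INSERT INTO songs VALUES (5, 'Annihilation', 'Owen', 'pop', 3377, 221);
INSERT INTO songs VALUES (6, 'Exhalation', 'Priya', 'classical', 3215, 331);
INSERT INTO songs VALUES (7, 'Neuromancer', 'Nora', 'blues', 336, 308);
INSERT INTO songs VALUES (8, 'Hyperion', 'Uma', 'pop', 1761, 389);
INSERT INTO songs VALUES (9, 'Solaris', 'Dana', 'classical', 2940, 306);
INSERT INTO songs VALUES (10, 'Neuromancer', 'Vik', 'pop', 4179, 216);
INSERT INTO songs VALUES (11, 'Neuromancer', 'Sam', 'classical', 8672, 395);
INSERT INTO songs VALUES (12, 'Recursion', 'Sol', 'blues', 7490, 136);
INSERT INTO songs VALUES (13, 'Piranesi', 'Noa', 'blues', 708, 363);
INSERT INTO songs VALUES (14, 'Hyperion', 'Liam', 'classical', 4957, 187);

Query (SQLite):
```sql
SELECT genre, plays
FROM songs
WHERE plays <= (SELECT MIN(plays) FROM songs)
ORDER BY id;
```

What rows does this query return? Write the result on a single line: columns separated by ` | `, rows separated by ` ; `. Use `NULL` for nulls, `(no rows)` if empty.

blues | 336

Scalar subquery: MIN(plays) over all songs rows = 336.
Keep rows where plays <= that value.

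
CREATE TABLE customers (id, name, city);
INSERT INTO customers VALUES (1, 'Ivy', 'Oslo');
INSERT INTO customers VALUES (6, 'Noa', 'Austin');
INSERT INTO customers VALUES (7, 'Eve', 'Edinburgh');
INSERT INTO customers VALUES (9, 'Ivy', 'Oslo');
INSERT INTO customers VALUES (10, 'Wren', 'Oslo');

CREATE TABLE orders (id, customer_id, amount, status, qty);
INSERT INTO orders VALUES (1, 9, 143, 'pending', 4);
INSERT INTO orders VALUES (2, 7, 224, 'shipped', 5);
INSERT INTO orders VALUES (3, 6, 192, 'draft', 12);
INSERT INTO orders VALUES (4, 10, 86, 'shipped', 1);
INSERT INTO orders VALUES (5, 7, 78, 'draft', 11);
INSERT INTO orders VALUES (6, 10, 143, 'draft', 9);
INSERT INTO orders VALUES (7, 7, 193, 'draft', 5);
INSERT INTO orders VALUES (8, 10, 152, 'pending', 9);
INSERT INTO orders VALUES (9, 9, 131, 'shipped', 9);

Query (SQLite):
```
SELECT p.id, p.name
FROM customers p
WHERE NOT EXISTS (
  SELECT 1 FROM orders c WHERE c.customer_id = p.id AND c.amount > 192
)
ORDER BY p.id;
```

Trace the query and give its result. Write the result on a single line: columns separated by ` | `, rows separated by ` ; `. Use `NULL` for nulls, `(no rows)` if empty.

For each customers row, check whether any orders with matching customer_id has amount > 192.
Keep rows where that is false.

1 | Ivy ; 6 | Noa ; 9 | Ivy ; 10 | Wren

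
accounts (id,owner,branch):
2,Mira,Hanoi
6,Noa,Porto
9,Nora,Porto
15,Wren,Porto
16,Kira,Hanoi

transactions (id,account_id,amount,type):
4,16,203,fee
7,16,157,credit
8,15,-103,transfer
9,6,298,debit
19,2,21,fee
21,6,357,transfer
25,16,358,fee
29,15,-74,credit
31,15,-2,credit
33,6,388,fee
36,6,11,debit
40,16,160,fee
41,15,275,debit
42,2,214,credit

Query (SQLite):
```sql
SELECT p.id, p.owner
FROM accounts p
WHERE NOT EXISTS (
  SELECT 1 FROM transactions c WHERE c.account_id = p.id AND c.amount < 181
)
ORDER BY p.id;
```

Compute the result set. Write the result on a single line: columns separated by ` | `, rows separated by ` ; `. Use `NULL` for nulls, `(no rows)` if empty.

For each accounts row, check whether any transactions with matching account_id has amount < 181.
Keep rows where that is false.

9 | Nora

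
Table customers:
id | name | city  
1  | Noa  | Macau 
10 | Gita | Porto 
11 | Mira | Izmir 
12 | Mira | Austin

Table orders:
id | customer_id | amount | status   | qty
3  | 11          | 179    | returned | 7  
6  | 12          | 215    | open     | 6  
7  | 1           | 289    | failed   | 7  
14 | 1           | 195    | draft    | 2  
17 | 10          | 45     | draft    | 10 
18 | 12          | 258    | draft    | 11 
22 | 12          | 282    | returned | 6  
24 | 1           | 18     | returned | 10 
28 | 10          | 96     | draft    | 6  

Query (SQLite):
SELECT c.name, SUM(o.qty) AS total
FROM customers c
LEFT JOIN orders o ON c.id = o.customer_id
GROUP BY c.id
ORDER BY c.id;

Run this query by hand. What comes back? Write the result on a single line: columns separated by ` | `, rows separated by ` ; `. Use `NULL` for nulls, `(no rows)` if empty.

Noa | 19 ; Gita | 16 ; Mira | 7 ; Mira | 23

LEFT JOIN keeps every customers row; unmatched ones get NULL for orders columns.
Group by customers.id and compute SUM(o.qty). SUM over an all-NULL group is NULL.
  1: ids {7, 14, 24} → SUM(o.qty)=19
  10: ids {17, 28} → SUM(o.qty)=16
  11: ids {3} → SUM(o.qty)=7
  12: ids {6, 18, 22} → SUM(o.qty)=23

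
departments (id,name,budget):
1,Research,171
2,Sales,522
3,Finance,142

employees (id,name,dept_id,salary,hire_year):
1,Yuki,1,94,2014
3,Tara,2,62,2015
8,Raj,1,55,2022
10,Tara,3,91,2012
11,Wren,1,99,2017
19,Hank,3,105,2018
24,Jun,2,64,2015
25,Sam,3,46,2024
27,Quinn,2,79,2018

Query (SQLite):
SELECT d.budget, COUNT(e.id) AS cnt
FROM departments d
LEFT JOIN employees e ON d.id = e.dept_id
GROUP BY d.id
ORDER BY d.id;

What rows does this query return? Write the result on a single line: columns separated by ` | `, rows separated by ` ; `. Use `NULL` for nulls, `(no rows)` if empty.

LEFT JOIN keeps every departments row; unmatched ones get NULL for employees columns.
Group by departments.id and compute COUNT(e.id). COUNT(col) of an all-NULL group is 0.
  1: ids {1, 8, 11} → COUNT(e.id)=3
  2: ids {3, 24, 27} → COUNT(e.id)=3
  3: ids {10, 19, 25} → COUNT(e.id)=3

171 | 3 ; 522 | 3 ; 142 | 3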